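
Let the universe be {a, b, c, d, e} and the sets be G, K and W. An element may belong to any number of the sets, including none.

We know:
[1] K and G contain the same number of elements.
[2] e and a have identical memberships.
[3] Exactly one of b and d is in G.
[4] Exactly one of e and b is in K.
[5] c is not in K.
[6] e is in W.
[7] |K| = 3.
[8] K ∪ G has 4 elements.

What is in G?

From (5): c ∉ K.
From (6): e ∈ W.
(2): a matches e: a ∈ W.
Suppose a ∉ G: no assignment then satisfies all the clues, so a ∈ G.

G = {a, b, e}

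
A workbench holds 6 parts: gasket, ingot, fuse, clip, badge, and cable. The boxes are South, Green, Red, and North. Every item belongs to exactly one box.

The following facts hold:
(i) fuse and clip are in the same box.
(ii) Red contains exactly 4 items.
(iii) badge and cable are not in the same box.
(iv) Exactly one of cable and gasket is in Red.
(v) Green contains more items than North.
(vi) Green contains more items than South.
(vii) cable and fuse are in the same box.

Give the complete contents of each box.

South = {}; Green = {badge, gasket}; Red = {cable, clip, fuse, ingot}; North = {}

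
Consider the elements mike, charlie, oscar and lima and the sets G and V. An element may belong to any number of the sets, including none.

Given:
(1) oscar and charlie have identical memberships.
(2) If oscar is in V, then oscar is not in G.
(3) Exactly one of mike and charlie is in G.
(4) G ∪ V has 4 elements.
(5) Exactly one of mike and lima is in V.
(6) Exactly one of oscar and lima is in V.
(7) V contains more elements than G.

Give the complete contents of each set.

G = {lima, mike}; V = {charlie, mike, oscar}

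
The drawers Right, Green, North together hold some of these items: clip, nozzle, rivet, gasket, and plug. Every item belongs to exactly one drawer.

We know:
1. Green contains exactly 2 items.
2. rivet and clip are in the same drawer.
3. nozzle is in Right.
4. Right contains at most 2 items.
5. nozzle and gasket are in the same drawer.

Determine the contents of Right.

Right = {gasket, nozzle}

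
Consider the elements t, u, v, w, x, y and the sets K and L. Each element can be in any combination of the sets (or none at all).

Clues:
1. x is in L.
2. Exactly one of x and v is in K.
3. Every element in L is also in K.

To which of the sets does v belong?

From (1): x ∈ L.
(3) with x ∈ L: x ∈ K.
(2) (exactly one): v ∉ K.
(3) contrapositive: v ∉ L.

v: none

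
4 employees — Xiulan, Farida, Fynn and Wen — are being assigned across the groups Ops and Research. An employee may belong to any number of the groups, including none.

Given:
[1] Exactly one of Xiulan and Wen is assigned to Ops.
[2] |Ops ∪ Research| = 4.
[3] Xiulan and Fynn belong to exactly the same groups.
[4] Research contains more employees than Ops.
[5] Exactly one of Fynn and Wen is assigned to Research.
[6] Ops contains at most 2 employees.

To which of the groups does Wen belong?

Wen: Ops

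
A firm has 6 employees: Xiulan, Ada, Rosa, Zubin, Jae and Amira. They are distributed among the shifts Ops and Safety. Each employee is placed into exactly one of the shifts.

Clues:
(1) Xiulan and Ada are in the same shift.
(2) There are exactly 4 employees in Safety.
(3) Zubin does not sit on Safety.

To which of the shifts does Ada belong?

Ada: Safety

From (3): Zubin ∉ Safety.
Only one shift left: Zubin ∈ Ops.
Suppose Ada ∈ Ops: no assignment then satisfies all the clues, so Ada ∉ Ops.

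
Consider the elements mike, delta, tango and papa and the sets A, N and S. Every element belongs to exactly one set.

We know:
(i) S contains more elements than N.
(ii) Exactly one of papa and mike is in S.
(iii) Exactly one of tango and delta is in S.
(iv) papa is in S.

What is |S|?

2

From (iv): papa ∈ S.
(ii) (exactly one): mike ∉ S.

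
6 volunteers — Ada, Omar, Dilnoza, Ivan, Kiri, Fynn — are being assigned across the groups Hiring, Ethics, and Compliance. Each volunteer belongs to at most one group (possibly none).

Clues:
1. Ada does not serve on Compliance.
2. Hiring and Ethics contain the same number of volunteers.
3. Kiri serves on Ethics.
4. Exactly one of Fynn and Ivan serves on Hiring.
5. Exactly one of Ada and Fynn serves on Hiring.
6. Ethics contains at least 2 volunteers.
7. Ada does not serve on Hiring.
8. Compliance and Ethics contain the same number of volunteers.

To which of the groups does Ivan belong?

From (1): Ada ∉ Compliance.
From (3): Kiri ∈ Ethics.
From (7): Ada ∉ Hiring.
(5) (exactly one): Fynn ∈ Hiring.
(4) (exactly one): Ivan ∉ Hiring.
Suppose Ivan ∈ Ethics: no assignment then satisfies all the clues, so Ivan ∉ Ethics.

Ivan: Compliance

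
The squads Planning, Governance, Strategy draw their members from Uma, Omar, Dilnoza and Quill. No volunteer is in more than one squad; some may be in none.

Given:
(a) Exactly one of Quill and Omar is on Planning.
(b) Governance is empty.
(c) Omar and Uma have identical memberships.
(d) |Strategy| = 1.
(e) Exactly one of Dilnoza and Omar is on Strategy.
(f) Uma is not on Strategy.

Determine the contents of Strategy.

Strategy = {Dilnoza}

From (f): Uma ∉ Strategy.
(b): Governance already has 0, so the rest are out.
(c): Omar matches Uma: Omar ∉ Strategy.
(e) (exactly one): Dilnoza ∈ Strategy.
(d): Strategy already has 1, so the rest are out.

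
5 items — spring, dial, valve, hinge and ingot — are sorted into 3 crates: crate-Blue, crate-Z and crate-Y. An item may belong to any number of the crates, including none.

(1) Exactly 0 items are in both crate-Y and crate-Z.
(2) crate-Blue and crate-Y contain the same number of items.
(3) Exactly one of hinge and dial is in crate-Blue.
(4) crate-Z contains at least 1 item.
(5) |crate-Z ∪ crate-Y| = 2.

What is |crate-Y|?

1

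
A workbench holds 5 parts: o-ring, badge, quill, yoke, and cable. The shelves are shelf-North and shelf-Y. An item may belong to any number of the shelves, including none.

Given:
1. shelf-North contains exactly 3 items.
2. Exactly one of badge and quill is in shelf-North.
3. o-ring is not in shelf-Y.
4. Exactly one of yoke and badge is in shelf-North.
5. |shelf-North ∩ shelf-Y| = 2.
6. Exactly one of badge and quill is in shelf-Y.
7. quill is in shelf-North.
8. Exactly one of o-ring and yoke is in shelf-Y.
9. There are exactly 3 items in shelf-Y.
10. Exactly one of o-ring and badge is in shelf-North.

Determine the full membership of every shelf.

shelf-North = {o-ring, quill, yoke}; shelf-Y = {cable, quill, yoke}

From (3): o-ring ∉ shelf-Y.
From (7): quill ∈ shelf-North.
(2) (exactly one): badge ∉ shelf-North.
(4) (exactly one): yoke ∈ shelf-North.
(8) (exactly one): yoke ∈ shelf-Y.
(10) (exactly one): o-ring ∈ shelf-North.
(1): shelf-North already has 3, so the rest are out.
Suppose badge ∈ shelf-Y: no assignment then satisfies all the clues, so badge ∉ shelf-Y.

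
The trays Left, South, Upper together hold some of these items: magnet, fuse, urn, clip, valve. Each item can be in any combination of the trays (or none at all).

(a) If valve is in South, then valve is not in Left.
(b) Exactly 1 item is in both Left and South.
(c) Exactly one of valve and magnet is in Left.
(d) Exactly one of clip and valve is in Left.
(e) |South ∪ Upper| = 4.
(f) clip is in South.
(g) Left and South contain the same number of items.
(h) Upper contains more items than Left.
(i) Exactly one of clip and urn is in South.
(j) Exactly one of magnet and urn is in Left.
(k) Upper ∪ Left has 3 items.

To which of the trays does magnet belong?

magnet: Left, Upper

From (f): clip ∈ South.
(i) (exactly one): urn ∉ South.
Suppose magnet ∉ Left: no assignment then satisfies all the clues, so magnet ∈ Left.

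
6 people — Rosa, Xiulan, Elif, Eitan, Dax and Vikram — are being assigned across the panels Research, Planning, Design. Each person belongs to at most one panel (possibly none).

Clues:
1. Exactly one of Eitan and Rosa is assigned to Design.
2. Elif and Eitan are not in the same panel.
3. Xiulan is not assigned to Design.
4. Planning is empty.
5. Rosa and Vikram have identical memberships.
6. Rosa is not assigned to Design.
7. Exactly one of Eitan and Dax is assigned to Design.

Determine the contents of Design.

From (3): Xiulan ∉ Design.
From (6): Rosa ∉ Design.
(1) (exactly one): Eitan ∈ Design.
(2): Elif ∉ Design.
(4): Planning already has 0, so the rest are out.
(5): Vikram matches Rosa: Vikram ∉ Design.
(7) (exactly one): Dax ∉ Design.

Design = {Eitan}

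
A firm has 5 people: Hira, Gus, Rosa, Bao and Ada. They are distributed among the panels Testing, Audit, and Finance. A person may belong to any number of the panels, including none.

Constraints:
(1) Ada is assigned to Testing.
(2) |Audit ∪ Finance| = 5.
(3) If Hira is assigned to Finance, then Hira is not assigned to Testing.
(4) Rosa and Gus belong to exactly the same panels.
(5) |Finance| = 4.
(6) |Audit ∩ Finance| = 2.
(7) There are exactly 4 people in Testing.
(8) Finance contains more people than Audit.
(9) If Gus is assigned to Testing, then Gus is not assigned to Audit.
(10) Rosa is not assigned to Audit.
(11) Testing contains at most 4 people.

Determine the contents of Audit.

From (1): Ada ∈ Testing.
From (10): Rosa ∉ Audit.
(4): Gus matches Rosa: Gus ∉ Audit.
Suppose Hira ∉ Audit: no assignment then satisfies all the clues, so Hira ∈ Audit.

Audit = {Ada, Bao, Hira}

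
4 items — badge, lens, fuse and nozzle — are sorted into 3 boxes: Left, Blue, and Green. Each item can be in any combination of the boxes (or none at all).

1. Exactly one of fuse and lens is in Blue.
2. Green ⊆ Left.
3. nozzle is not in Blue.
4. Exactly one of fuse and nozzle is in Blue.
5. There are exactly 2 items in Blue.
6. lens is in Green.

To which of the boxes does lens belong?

lens: Green, Left

From (3): nozzle ∉ Blue.
From (6): lens ∈ Green.
(2) with lens ∈ Green: lens ∈ Left.
(4) (exactly one): fuse ∈ Blue.
(1) (exactly one): lens ∉ Blue.
(5): only 2 candidates remain for Blue, so all are in.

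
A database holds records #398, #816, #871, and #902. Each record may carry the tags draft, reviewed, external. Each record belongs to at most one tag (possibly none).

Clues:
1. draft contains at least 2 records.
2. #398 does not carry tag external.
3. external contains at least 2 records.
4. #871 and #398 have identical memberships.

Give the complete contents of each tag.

From (2): #398 ∉ external.
(4): #871 matches #398: #871 ∉ external.
(3): only 2 candidates remain for external, so all are in.
(1): only 2 candidates remain for draft, so all are in.

draft = {#398, #871}; reviewed = {}; external = {#816, #902}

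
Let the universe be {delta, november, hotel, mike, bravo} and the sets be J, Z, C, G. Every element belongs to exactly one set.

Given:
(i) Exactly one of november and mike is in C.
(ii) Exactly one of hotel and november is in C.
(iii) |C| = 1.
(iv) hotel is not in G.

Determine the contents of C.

C = {november}

From (iv): hotel ∉ G.
Suppose delta ∈ C: no assignment then satisfies all the clues, so delta ∉ C.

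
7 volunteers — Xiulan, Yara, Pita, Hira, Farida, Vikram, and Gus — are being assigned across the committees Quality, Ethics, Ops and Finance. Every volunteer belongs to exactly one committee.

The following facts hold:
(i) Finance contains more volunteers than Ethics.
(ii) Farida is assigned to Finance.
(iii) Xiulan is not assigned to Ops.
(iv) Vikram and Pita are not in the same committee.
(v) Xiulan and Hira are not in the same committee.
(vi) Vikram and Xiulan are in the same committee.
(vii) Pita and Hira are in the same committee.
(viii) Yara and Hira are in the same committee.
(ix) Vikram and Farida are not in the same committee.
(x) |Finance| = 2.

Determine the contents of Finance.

From (ii): Farida ∈ Finance.
From (iii): Xiulan ∉ Ops.
(vi): Vikram matches Xiulan: Vikram ∉ Ops.
(ix): Vikram ∉ Finance.
(vi): Xiulan matches Vikram: Xiulan ∉ Finance.
Suppose Yara ∈ Finance: no assignment then satisfies all the clues, so Yara ∉ Finance.

Finance = {Farida, Gus}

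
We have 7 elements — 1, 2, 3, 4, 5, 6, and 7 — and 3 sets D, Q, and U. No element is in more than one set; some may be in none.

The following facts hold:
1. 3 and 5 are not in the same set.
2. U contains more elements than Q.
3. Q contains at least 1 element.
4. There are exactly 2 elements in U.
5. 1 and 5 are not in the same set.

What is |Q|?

1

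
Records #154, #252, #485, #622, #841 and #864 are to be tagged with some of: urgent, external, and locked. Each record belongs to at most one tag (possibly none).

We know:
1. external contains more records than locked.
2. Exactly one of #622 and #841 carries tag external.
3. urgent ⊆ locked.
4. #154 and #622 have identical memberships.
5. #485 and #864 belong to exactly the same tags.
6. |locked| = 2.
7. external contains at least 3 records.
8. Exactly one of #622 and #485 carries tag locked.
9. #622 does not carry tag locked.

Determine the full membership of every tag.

urgent = {}; external = {#154, #252, #622}; locked = {#485, #864}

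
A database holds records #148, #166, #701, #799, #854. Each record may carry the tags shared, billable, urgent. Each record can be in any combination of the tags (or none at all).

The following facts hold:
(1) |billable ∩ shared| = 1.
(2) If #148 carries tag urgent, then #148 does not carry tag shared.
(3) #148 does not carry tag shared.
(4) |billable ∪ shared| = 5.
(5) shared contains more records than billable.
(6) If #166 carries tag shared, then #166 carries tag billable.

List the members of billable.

From (3): #148 ∉ shared.
Suppose #148 ∉ billable: no assignment then satisfies all the clues, so #148 ∈ billable.

billable = {#148, #166}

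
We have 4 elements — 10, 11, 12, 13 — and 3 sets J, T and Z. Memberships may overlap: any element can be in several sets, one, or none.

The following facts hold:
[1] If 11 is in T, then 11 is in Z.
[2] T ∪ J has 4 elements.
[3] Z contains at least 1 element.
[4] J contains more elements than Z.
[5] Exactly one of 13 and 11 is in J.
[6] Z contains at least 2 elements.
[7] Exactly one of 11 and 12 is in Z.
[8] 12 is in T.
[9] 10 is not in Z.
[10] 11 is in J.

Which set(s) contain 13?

From (8): 12 ∈ T.
From (9): 10 ∉ Z.
From (10): 11 ∈ J.
(5) (exactly one): 13 ∉ J.
Suppose 13 ∉ T: no assignment then satisfies all the clues, so 13 ∈ T.

13: T, Z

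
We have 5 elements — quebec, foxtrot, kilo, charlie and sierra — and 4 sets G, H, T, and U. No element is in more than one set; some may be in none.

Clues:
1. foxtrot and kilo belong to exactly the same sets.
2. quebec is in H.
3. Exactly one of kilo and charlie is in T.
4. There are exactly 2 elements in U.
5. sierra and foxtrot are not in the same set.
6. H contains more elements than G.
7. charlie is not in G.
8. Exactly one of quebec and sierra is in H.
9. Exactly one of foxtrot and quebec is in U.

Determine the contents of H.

H = {quebec}

From (2): quebec ∈ H.
From (7): charlie ∉ G.
(8) (exactly one): sierra ∉ H.
(9) (exactly one): foxtrot ∈ U.
(1): kilo matches foxtrot: kilo ∉ G.
(1): kilo matches foxtrot: kilo ∉ H.
(1): kilo matches foxtrot: kilo ∉ T.
(1): kilo matches foxtrot: kilo ∈ U.
(3) (exactly one): charlie ∈ T.
(4): U already has 2, so the rest are out.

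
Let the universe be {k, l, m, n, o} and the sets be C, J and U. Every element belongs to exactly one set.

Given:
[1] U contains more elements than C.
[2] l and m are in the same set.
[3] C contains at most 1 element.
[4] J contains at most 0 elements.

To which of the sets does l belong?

l: U

(4): J already has 0, so the rest are out.
Suppose l ∈ C: no assignment then satisfies all the clues, so l ∉ C.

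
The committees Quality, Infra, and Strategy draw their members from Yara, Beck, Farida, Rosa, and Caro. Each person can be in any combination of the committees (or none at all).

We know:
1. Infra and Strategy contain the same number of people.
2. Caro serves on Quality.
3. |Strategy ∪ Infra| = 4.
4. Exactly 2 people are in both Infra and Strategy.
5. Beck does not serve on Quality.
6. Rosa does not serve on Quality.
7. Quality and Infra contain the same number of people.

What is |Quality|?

3

From (2): Caro ∈ Quality.
From (5): Beck ∉ Quality.
From (6): Rosa ∉ Quality.
Suppose Yara ∉ Quality: no assignment then satisfies all the clues, so Yara ∈ Quality.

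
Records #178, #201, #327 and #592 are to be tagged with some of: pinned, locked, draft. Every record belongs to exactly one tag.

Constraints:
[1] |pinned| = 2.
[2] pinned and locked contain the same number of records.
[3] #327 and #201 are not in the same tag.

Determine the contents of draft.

draft = {}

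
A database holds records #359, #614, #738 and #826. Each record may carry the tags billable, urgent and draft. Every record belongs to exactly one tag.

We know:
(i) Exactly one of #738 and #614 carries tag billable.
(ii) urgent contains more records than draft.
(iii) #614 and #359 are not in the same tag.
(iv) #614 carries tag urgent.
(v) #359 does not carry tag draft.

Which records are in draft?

draft = {}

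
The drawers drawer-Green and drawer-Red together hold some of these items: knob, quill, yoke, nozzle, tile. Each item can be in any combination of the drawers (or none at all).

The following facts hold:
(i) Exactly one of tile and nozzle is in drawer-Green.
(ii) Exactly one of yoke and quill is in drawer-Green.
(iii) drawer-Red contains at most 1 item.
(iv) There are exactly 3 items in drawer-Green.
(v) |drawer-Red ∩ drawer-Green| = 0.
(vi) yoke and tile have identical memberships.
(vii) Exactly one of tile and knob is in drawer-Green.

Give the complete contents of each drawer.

drawer-Green = {knob, nozzle, quill}; drawer-Red = {}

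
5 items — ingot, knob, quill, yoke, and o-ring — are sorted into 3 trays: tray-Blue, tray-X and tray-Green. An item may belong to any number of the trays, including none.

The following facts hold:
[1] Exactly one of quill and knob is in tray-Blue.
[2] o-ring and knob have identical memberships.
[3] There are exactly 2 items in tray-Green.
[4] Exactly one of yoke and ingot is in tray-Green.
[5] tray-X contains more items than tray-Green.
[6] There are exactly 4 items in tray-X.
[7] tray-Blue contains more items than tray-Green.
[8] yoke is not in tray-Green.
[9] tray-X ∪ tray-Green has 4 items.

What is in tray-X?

From (8): yoke ∉ tray-Green.
(4) (exactly one): ingot ∈ tray-Green.
Suppose ingot ∉ tray-X: no assignment then satisfies all the clues, so ingot ∈ tray-X.

tray-X = {ingot, knob, o-ring, quill}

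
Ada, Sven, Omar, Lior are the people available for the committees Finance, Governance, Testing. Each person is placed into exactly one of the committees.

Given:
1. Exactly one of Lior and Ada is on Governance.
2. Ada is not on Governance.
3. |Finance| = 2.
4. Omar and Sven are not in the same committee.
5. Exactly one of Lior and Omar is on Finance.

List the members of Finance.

Finance = {Ada, Omar}

From (2): Ada ∉ Governance.
(1) (exactly one): Lior ∈ Governance.
(5) (exactly one): Omar ∈ Finance.
(4): Sven ∉ Finance.
(3): only 2 candidates remain for Finance, so all are in.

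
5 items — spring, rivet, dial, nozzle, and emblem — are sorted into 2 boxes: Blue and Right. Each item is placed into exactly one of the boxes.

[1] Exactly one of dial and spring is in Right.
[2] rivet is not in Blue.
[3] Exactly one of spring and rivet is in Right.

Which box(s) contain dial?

dial: Right

From (2): rivet ∉ Blue.
Only one box left: rivet ∈ Right.
(3) (exactly one): spring ∉ Right.
Only one box left: spring ∈ Blue.
(1) (exactly one): dial ∈ Right.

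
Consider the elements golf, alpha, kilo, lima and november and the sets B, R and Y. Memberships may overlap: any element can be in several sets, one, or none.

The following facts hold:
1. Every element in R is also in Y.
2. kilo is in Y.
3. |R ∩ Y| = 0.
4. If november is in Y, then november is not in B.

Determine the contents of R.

R = {}

From (2): kilo ∈ Y.
Suppose golf ∈ R: no assignment then satisfies all the clues, so golf ∉ R.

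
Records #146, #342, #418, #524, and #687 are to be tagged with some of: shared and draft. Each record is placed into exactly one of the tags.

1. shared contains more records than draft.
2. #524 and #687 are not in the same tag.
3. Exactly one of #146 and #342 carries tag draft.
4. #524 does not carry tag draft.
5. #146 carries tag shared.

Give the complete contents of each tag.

From (4): #524 ∉ draft.
From (5): #146 ∈ shared.
(3) (exactly one): #342 ∈ draft.
Only one tag left: #524 ∈ shared.
(2): #687 ∉ shared.
Only one tag left: #687 ∈ draft.
Suppose #418 ∉ shared: no assignment then satisfies all the clues, so #418 ∈ shared.

shared = {#146, #418, #524}; draft = {#342, #687}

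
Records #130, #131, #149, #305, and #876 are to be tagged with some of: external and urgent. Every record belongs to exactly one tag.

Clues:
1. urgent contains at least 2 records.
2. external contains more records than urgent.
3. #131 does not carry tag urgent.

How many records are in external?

3

From (3): #131 ∉ urgent.
Only one tag left: #131 ∈ external.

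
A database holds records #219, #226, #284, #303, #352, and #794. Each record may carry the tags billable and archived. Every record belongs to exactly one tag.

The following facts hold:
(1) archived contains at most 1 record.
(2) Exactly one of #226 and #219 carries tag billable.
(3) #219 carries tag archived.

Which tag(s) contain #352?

#352: billable

From (3): #219 ∈ archived.
(1): archived already has 1, so the rest are out.
(2) (exactly one): #226 ∈ billable.
Only one tag left: #284 ∈ billable.
Only one tag left: #303 ∈ billable.
Only one tag left: #352 ∈ billable.
Only one tag left: #794 ∈ billable.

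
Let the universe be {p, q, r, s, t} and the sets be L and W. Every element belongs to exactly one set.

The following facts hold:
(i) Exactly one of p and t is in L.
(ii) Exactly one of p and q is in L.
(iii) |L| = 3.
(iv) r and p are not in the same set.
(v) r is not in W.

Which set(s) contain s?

From (v): r ∉ W.
Only one set left: r ∈ L.
(iv): p ∉ L.
Only one set left: p ∈ W.
(i) (exactly one): t ∈ L.
(ii) (exactly one): q ∈ L.
(iii): L already has 3, so the rest are out.
Only one set left: s ∈ W.

s: W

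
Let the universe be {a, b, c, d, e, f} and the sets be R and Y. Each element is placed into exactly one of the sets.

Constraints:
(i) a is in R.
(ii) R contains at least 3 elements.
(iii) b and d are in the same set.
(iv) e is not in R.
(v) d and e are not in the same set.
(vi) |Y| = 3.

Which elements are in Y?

Y = {c, e, f}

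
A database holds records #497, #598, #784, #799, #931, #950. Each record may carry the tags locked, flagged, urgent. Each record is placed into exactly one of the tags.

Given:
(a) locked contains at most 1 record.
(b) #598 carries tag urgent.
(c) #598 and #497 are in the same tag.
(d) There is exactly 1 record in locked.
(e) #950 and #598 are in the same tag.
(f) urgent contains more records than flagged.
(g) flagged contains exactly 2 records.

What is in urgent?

urgent = {#497, #598, #950}

From (b): #598 ∈ urgent.
(c): #497 matches #598: #497 ∉ locked.
(c): #497 matches #598: #497 ∉ flagged.
(c): #497 matches #598: #497 ∈ urgent.
(e): #950 matches #598: #950 ∉ locked.
(e): #950 matches #598: #950 ∉ flagged.
(e): #950 matches #598: #950 ∈ urgent.
Suppose #784 ∈ urgent: no assignment then satisfies all the clues, so #784 ∉ urgent.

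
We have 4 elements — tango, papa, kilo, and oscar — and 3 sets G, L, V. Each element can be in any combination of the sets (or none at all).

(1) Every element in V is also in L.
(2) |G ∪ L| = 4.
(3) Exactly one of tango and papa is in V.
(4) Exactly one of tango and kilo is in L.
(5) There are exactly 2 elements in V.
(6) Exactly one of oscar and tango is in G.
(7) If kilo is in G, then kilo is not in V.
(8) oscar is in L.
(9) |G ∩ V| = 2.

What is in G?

G = {kilo, oscar, papa}

From (8): oscar ∈ L.
Suppose tango ∈ G: no assignment then satisfies all the clues, so tango ∉ G.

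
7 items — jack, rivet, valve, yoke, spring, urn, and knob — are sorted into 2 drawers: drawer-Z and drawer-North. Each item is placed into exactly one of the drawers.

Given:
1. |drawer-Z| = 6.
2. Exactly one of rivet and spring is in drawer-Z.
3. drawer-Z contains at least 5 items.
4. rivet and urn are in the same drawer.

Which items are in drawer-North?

drawer-North = {spring}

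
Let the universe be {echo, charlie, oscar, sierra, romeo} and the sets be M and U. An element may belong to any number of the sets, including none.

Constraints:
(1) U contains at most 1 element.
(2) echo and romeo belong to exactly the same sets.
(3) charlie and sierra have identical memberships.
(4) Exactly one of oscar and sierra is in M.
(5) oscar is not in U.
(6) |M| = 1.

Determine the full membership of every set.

From (5): oscar ∉ U.
Suppose echo ∈ M: no assignment then satisfies all the clues, so echo ∉ M.

M = {oscar}; U = {}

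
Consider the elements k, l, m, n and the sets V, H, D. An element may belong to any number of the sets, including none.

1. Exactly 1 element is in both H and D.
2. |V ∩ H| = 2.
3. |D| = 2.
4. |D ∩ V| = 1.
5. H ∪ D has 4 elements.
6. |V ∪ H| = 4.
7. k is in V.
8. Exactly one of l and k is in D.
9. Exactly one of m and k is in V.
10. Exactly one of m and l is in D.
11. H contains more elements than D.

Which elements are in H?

H = {l, m, n}

From (7): k ∈ V.
(9) (exactly one): m ∉ V.
Suppose k ∈ H: no assignment then satisfies all the clues, so k ∉ H.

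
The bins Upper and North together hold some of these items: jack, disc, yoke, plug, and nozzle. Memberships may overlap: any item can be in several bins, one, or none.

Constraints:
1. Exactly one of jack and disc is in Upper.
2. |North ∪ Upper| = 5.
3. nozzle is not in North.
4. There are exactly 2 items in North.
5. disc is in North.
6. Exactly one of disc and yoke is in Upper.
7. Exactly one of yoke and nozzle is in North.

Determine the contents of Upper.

From (3): nozzle ∉ North.
From (5): disc ∈ North.
(7) (exactly one): yoke ∈ North.
(4): North already has 2, so the rest are out.
Suppose jack ∉ Upper: no assignment then satisfies all the clues, so jack ∈ Upper.

Upper = {jack, nozzle, plug, yoke}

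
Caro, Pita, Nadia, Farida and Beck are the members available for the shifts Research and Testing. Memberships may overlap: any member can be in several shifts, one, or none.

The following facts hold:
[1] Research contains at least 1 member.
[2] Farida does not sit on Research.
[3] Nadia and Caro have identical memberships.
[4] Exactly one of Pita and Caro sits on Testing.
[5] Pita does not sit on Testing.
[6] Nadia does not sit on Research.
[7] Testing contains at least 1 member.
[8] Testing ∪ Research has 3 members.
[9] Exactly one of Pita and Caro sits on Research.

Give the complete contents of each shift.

Research = {Pita}; Testing = {Caro, Nadia}

From (2): Farida ∉ Research.
From (5): Pita ∉ Testing.
From (6): Nadia ∉ Research.
(3): Caro matches Nadia: Caro ∉ Research.
(4) (exactly one): Caro ∈ Testing.
(9) (exactly one): Pita ∈ Research.
(3): Nadia matches Caro: Nadia ∈ Testing.
Suppose Farida ∈ Testing: no assignment then satisfies all the clues, so Farida ∉ Testing.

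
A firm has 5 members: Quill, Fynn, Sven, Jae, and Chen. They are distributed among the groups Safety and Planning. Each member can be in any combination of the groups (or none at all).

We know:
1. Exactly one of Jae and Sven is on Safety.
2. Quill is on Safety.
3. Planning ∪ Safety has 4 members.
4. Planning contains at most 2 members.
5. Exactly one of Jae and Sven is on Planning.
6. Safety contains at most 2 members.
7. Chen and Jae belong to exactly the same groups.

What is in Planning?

From (2): Quill ∈ Safety.
Suppose Quill ∈ Planning: no assignment then satisfies all the clues, so Quill ∉ Planning.

Planning = {Chen, Jae}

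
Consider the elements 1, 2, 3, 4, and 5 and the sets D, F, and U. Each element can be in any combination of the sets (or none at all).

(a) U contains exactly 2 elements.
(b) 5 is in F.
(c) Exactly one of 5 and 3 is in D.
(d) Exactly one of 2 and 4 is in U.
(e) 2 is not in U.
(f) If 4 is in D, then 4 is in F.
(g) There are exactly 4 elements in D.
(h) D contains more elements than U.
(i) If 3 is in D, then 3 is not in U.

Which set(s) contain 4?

4: D, F, U

From (b): 5 ∈ F.
From (e): 2 ∉ U.
(d) (exactly one): 4 ∈ U.
Suppose 4 ∉ D: no assignment then satisfies all the clues, so 4 ∈ D.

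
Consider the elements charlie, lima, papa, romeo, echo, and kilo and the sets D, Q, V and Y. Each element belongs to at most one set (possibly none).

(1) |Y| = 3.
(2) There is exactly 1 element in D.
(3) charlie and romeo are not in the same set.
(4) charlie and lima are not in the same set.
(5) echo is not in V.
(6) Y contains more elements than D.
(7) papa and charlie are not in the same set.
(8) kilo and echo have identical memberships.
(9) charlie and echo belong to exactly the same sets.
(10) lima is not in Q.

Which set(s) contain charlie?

charlie: Y

From (5): echo ∉ V.
From (10): lima ∉ Q.
(8): kilo matches echo: kilo ∉ V.
(9): charlie matches echo: charlie ∉ V.
Suppose charlie ∈ D: no assignment then satisfies all the clues, so charlie ∉ D.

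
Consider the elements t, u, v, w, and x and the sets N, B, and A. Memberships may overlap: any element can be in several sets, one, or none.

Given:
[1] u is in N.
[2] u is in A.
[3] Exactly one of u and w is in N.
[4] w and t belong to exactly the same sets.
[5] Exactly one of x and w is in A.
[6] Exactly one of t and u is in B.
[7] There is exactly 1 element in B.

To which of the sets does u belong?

u: A, B, N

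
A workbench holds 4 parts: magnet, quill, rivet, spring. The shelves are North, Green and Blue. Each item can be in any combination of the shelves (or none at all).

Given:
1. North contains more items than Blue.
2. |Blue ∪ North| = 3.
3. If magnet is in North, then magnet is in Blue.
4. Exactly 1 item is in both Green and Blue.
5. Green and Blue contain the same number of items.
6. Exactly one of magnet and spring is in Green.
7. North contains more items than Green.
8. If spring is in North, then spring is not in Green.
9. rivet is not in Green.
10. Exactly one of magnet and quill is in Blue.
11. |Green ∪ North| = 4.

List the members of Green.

Green = {magnet, quill}

From (9): rivet ∉ Green.
Suppose magnet ∉ Green: no assignment then satisfies all the clues, so magnet ∈ Green.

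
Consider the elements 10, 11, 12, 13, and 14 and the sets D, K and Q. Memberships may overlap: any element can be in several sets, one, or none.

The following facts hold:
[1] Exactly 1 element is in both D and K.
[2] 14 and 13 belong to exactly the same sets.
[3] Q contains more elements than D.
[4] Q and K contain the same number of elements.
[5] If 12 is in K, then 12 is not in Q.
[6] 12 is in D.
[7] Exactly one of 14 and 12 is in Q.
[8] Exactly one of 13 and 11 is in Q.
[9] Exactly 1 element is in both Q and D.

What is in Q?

Q = {10, 13, 14}

From (6): 12 ∈ D.
Suppose 10 ∉ Q: no assignment then satisfies all the clues, so 10 ∈ Q.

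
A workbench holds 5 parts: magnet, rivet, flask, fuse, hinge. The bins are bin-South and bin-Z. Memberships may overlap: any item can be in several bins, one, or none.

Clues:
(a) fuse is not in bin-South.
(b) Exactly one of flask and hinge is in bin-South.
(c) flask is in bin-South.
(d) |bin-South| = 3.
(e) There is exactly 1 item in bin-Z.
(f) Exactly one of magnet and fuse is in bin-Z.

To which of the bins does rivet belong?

rivet: bin-South

From (a): fuse ∉ bin-South.
From (c): flask ∈ bin-South.
(b) (exactly one): hinge ∉ bin-South.
(d): only 3 candidates remain for bin-South, so all are in.
Suppose rivet ∈ bin-Z: no assignment then satisfies all the clues, so rivet ∉ bin-Z.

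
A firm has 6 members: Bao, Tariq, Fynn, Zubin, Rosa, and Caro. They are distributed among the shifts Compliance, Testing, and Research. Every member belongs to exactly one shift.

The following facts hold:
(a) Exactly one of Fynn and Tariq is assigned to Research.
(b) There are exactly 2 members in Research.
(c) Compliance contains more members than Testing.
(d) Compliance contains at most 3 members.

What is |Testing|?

1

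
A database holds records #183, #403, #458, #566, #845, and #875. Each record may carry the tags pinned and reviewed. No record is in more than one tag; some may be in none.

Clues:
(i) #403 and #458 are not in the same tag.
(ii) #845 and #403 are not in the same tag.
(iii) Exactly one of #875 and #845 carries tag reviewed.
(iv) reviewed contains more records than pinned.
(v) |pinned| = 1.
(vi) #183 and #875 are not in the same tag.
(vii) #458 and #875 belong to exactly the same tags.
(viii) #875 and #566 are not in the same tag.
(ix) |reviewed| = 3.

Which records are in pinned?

pinned = {#403}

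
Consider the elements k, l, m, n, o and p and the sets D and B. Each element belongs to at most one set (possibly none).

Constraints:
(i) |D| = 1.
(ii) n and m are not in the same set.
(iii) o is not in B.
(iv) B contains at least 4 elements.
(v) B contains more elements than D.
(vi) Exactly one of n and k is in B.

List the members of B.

B = {k, l, m, p}

From (iii): o ∉ B.
Suppose k ∉ B: no assignment then satisfies all the clues, so k ∈ B.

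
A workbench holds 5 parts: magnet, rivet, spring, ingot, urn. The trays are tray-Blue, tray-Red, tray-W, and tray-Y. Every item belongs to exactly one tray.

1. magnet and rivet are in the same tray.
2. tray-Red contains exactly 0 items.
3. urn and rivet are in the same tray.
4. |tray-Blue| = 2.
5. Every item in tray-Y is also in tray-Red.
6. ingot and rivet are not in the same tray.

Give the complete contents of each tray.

tray-Blue = {ingot, spring}; tray-Red = {}; tray-W = {magnet, rivet, urn}; tray-Y = {}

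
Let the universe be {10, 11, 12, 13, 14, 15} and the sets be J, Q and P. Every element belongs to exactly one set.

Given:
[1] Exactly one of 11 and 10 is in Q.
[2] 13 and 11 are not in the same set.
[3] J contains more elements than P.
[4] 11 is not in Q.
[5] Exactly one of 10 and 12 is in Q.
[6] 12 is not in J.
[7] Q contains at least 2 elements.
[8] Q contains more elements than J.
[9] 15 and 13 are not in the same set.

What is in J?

J = {11, 15}

From (4): 11 ∉ Q.
From (6): 12 ∉ J.
(1) (exactly one): 10 ∈ Q.
(5) (exactly one): 12 ∉ Q.
Only one set left: 12 ∈ P.
Suppose 11 ∉ J: no assignment then satisfies all the clues, so 11 ∈ J.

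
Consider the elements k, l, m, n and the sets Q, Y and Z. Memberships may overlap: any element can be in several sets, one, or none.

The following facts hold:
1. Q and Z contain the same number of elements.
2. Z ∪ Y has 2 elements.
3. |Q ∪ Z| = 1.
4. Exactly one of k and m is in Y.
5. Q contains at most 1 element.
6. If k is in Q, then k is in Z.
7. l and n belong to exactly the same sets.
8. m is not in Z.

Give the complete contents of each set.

Q = {k}; Y = {m}; Z = {k}

From (8): m ∉ Z.
Suppose k ∉ Q: no assignment then satisfies all the clues, so k ∈ Q.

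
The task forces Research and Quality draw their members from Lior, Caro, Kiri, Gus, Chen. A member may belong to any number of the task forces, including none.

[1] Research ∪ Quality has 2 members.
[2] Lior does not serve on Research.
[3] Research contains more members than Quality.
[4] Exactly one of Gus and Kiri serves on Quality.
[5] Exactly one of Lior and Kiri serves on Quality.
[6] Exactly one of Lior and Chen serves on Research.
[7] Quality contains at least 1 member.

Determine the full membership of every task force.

From (2): Lior ∉ Research.
(6) (exactly one): Chen ∈ Research.
Suppose Lior ∈ Quality: no assignment then satisfies all the clues, so Lior ∉ Quality.

Research = {Chen, Kiri}; Quality = {Kiri}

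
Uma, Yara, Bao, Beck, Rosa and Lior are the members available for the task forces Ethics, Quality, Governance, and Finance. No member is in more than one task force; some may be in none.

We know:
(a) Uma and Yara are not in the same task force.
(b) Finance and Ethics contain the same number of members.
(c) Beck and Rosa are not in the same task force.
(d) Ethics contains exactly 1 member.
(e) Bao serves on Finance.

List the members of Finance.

Finance = {Bao}

From (e): Bao ∈ Finance.
Suppose Uma ∈ Finance: no assignment then satisfies all the clues, so Uma ∉ Finance.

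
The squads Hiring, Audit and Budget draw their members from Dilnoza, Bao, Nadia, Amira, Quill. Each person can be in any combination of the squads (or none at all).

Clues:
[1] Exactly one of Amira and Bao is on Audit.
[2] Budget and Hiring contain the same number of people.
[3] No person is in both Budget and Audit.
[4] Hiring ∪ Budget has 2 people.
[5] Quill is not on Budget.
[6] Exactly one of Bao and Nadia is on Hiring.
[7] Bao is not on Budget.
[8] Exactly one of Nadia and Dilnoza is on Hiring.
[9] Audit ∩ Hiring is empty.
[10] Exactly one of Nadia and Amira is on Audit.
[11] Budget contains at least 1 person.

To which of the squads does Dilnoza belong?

Dilnoza: Budget

From (5): Quill ∉ Budget.
From (7): Bao ∉ Budget.
Suppose Dilnoza ∈ Hiring: no assignment then satisfies all the clues, so Dilnoza ∉ Hiring.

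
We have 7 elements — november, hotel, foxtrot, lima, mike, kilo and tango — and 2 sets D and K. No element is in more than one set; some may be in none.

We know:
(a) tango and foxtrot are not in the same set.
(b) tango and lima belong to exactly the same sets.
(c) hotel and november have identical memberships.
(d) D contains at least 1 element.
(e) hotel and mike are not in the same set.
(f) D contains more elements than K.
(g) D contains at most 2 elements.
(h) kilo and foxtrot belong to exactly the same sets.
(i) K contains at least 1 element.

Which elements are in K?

K = {mike}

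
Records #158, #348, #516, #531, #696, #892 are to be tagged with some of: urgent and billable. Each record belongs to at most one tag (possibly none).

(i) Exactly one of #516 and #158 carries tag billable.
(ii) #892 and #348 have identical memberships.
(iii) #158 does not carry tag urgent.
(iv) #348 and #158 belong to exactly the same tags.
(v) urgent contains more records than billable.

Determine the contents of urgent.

urgent = {#531, #696}

From (iii): #158 ∉ urgent.
(iv): #348 matches #158: #348 ∉ urgent.
(ii): #892 matches #348: #892 ∉ urgent.
Suppose #516 ∈ urgent: no assignment then satisfies all the clues, so #516 ∉ urgent.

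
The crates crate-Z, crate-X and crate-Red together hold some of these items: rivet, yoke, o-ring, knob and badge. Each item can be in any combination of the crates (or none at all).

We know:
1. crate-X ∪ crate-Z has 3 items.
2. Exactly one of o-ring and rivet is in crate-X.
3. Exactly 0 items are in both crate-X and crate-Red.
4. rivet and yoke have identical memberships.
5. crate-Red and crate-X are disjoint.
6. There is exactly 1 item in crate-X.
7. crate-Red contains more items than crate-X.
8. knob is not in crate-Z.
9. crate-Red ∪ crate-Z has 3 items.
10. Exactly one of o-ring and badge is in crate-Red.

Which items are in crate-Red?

From (8): knob ∉ crate-Z.
Suppose rivet ∉ crate-Red: no assignment then satisfies all the clues, so rivet ∈ crate-Red.

crate-Red = {badge, rivet, yoke}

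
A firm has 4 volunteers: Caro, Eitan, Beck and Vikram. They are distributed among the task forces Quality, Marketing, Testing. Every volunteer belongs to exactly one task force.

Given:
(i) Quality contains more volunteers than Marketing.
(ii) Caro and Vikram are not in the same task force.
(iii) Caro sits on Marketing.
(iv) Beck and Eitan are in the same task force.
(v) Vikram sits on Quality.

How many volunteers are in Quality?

3

From (iii): Caro ∈ Marketing.
From (v): Vikram ∈ Quality.
Suppose Eitan ∉ Quality: no assignment then satisfies all the clues, so Eitan ∈ Quality.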